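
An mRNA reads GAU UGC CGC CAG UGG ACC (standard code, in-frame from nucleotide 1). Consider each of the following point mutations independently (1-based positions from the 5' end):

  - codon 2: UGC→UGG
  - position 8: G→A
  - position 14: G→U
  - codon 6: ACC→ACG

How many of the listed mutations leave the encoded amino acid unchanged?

1

Codon 2: UGC (Cys) → UGG (Trp) — missense.
Codon 3: CGC (Arg) → CAC (His) — missense.
Codon 5: UGG (Trp) → UUG (Leu) — missense.
Codon 6: ACC (Thr) → ACG (Thr) — synonymous.
Synonymous: 1 of 4.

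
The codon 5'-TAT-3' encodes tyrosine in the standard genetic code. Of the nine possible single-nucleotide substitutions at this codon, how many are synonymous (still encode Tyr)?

1

Position 1: none → 0 synonymous.
Position 2: none → 0 synonymous.
Position 3: TAC → 1 synonymous.
Total: 0 + 0 + 1 = 1.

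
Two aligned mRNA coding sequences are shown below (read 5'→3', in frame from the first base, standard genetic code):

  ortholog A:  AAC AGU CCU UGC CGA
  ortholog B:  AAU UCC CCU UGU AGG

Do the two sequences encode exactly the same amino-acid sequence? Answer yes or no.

yes

Codon 1: AAC Asn / AAU Asn — synonymous.
Codon 2: AGU Ser / UCC Ser — synonymous.
Codon 3: CCU Pro / CCU Pro — identical.
Codon 4: UGC Cys / UGU Cys — synonymous.
Codon 5: CGA Arg / AGG Arg — synonymous.
Nonsynonymous differences: 0 → same protein.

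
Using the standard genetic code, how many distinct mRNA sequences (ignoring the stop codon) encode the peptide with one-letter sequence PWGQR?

192

Pro: 4 codons.
Trp: 1 codon.
Gly: 4 codons.
Gln: 2 codons.
Arg: 6 codons.
4 × 1 × 4 × 2 × 6 = 192.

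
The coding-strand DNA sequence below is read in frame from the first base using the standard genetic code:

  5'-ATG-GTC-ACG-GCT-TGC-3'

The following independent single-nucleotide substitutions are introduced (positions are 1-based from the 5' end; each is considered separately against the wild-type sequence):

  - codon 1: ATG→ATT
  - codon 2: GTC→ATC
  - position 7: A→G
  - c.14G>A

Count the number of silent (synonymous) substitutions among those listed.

0

Codon 1: ATG (Met) → ATT (Ile) — missense.
Codon 2: GTC (Val) → ATC (Ile) — missense.
Codon 3: ACG (Thr) → GCG (Ala) — missense.
Codon 5: TGC (Cys) → TAC (Tyr) — missense.
Synonymous: 0 of 4.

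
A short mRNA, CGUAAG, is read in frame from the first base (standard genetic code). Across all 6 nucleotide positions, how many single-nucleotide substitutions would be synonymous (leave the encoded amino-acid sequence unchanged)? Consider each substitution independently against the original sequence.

4

Codon 1 (CGU, Arg): 3 synonymous substitutions.
Codon 2 (AAG, Lys): 1 synonymous substitution.
Total: 3 + 1 = 4.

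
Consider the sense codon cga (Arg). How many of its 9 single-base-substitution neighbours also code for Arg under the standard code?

4

Position 1: AGA → 1 synonymous.
Position 2: none → 0 synonymous.
Position 3: CGU, CGC, CGG → 3 synonymous.
Total: 1 + 0 + 3 = 4.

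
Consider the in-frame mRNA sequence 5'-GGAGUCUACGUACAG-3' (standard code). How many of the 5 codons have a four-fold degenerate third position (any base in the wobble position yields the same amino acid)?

Codon 1 GGA (Gly): third position 4-fold.
Codon 2 GUC (Val): third position 4-fold.
Codon 3 UAC (Tyr): third position 2-fold.
Codon 4 GUA (Val): third position 4-fold.
Codon 5 CAG (Gln): third position 2-fold.
Four-fold degenerate third positions: 3.

3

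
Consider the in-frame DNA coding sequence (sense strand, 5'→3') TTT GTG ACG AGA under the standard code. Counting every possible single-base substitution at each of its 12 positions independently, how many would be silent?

9

Codon 1 (TTT, Phe): 1 synonymous substitution.
Codon 2 (GTG, Val): 3 synonymous substitutions.
Codon 3 (ACG, Thr): 3 synonymous substitutions.
Codon 4 (AGA, Arg): 2 synonymous substitutions.
Total: 1 + 3 + 3 + 2 = 9.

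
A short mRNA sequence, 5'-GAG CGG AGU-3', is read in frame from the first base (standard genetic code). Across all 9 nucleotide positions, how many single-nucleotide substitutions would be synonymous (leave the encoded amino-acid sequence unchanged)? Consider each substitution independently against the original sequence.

6

Codon 1 (GAG, Glu): 1 synonymous substitution.
Codon 2 (CGG, Arg): 4 synonymous substitutions.
Codon 3 (AGU, Ser): 1 synonymous substitution.
Total: 1 + 4 + 1 = 6.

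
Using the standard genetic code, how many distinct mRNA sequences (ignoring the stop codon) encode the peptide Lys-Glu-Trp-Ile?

Lys: 2 codons.
Glu: 2 codons.
Trp: 1 codon.
Ile: 3 codons.
2 × 2 × 1 × 3 = 12.

12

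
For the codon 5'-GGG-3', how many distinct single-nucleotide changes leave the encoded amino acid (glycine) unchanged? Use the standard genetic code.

3

Position 1: none → 0 synonymous.
Position 2: none → 0 synonymous.
Position 3: GGU, GGC, GGA → 3 synonymous.
Total: 0 + 0 + 3 = 3.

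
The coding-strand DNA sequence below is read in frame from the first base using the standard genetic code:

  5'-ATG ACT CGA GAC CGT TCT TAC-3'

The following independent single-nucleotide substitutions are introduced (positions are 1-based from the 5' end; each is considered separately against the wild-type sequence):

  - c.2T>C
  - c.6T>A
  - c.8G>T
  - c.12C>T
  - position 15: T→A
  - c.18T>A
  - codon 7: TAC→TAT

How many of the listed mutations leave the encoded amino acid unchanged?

5

Codon 1: ATG (Met) → ACG (Thr) — missense.
Codon 2: ACT (Thr) → ACA (Thr) — synonymous.
Codon 3: CGA (Arg) → CTA (Leu) — missense.
Codon 4: GAC (Asp) → GAT (Asp) — synonymous.
Codon 5: CGT (Arg) → CGA (Arg) — synonymous.
Codon 6: TCT (Ser) → TCA (Ser) — synonymous.
Codon 7: TAC (Tyr) → TAT (Tyr) — synonymous.
Synonymous: 5 of 7.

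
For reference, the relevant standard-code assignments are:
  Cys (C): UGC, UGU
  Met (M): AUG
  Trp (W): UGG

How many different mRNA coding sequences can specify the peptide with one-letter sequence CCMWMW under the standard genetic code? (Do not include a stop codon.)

4

Cys: 2 codons.
Cys: 2 codons.
Met: 1 codon.
Trp: 1 codon.
Met: 1 codon.
Trp: 1 codon.
2 × 2 × 1 × 1 × 1 × 1 = 4.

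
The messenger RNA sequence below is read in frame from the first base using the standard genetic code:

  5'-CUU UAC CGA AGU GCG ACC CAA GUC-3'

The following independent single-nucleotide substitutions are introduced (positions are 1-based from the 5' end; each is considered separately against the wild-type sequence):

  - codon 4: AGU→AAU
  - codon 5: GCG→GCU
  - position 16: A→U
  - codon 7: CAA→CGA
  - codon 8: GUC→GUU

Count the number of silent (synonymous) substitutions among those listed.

Codon 4: AGU (Ser) → AAU (Asn) — missense.
Codon 5: GCG (Ala) → GCU (Ala) — synonymous.
Codon 6: ACC (Thr) → UCC (Ser) — missense.
Codon 7: CAA (Gln) → CGA (Arg) — missense.
Codon 8: GUC (Val) → GUU (Val) — synonymous.
Synonymous: 2 of 5.

2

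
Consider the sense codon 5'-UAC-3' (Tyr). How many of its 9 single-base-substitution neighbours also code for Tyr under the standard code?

Position 1: none → 0 synonymous.
Position 2: none → 0 synonymous.
Position 3: UAU → 1 synonymous.
Total: 0 + 0 + 1 = 1.

1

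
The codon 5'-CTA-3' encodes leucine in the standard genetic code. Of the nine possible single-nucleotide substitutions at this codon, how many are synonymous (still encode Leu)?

Position 1: TTA → 1 synonymous.
Position 2: none → 0 synonymous.
Position 3: CTT, CTC, CTG → 3 synonymous.
Total: 1 + 0 + 3 = 4.

4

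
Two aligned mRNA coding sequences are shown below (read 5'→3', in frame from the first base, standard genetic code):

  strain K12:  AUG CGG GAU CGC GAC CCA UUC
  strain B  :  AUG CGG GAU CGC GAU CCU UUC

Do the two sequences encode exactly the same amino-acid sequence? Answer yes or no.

Codon 1: AUG Met / AUG Met — identical.
Codon 2: CGG Arg / CGG Arg — identical.
Codon 3: GAU Asp / GAU Asp — identical.
Codon 4: CGC Arg / CGC Arg — identical.
Codon 5: GAC Asp / GAU Asp — synonymous.
Codon 6: CCA Pro / CCU Pro — synonymous.
Codon 7: UUC Phe / UUC Phe — identical.
Nonsynonymous differences: 0 → same protein.

yes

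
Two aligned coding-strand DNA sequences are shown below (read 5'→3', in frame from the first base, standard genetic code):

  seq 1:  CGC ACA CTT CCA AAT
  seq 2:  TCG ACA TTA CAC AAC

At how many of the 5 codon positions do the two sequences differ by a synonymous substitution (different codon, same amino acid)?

2

Codon 1: CGC Arg / TCG Ser — nonsynonymous.
Codon 2: ACA Thr / ACA Thr — identical.
Codon 3: CTT Leu / TTA Leu — synonymous.
Codon 4: CCA Pro / CAC His — nonsynonymous.
Codon 5: AAT Asn / AAC Asn — synonymous.
Synonymous differences: 2.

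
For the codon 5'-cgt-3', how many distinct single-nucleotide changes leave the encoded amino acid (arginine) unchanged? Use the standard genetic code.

3

Position 1: none → 0 synonymous.
Position 2: none → 0 synonymous.
Position 3: CGC, CGA, CGG → 3 synonymous.
Total: 0 + 0 + 3 = 3.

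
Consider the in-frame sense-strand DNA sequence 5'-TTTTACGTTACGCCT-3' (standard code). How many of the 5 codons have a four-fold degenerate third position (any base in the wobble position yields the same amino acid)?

3

Codon 1 TTT (Phe): third position 2-fold.
Codon 2 TAC (Tyr): third position 2-fold.
Codon 3 GTT (Val): third position 4-fold.
Codon 4 ACG (Thr): third position 4-fold.
Codon 5 CCT (Pro): third position 4-fold.
Four-fold degenerate third positions: 3.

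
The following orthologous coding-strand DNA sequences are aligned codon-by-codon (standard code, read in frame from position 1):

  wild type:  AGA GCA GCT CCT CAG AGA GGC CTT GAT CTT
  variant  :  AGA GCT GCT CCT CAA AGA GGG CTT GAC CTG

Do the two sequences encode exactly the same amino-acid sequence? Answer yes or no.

Codon 1: AGA Arg / AGA Arg — identical.
Codon 2: GCA Ala / GCT Ala — synonymous.
Codon 3: GCT Ala / GCT Ala — identical.
Codon 4: CCT Pro / CCT Pro — identical.
Codon 5: CAG Gln / CAA Gln — synonymous.
Codon 6: AGA Arg / AGA Arg — identical.
Codon 7: GGC Gly / GGG Gly — synonymous.
Codon 8: CTT Leu / CTT Leu — identical.
Codon 9: GAT Asp / GAC Asp — synonymous.
Codon 10: CTT Leu / CTG Leu — synonymous.
Nonsynonymous differences: 0 → same protein.

yes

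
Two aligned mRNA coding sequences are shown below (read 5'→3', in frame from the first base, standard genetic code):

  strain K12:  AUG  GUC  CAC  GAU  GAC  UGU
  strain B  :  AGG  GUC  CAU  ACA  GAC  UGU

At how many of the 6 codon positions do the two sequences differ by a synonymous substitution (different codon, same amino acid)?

Codon 1: AUG Met / AGG Arg — nonsynonymous.
Codon 2: GUC Val / GUC Val — identical.
Codon 3: CAC His / CAU His — synonymous.
Codon 4: GAU Asp / ACA Thr — nonsynonymous.
Codon 5: GAC Asp / GAC Asp — identical.
Codon 6: UGU Cys / UGU Cys — identical.
Synonymous differences: 1.

1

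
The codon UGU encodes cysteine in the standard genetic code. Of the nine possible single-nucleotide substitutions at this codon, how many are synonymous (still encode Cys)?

Position 1: none → 0 synonymous.
Position 2: none → 0 synonymous.
Position 3: UGC → 1 synonymous.
Total: 0 + 0 + 1 = 1.

1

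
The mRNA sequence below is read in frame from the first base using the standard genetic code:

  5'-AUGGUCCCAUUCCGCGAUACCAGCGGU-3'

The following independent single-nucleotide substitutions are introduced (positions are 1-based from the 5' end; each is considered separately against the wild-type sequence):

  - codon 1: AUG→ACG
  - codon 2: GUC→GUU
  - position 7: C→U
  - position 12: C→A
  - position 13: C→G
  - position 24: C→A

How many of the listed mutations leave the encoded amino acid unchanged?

Codon 1: AUG (Met) → ACG (Thr) — missense.
Codon 2: GUC (Val) → GUU (Val) — synonymous.
Codon 3: CCA (Pro) → UCA (Ser) — missense.
Codon 4: UUC (Phe) → UUA (Leu) — missense.
Codon 5: CGC (Arg) → GGC (Gly) — missense.
Codon 8: AGC (Ser) → AGA (Arg) — missense.
Synonymous: 1 of 6.

1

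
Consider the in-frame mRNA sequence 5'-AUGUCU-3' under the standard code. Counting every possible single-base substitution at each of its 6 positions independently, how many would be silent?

3

Codon 1 (AUG, Met): 0 synonymous substitutions.
Codon 2 (UCU, Ser): 3 synonymous substitutions.
Total: 0 + 3 = 3.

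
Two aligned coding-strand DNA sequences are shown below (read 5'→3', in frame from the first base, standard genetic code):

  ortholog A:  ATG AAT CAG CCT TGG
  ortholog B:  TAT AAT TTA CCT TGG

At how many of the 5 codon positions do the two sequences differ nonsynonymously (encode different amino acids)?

2

Codon 1: ATG Met / TAT Tyr — nonsynonymous.
Codon 2: AAT Asn / AAT Asn — identical.
Codon 3: CAG Gln / TTA Leu — nonsynonymous.
Codon 4: CCT Pro / CCT Pro — identical.
Codon 5: TGG Trp / TGG Trp — identical.
Nonsynonymous differences: 2.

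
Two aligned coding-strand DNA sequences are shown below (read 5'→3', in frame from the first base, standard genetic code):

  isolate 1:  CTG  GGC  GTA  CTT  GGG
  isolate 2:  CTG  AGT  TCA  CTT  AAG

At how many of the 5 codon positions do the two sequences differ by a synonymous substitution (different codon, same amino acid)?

Codon 1: CTG Leu / CTG Leu — identical.
Codon 2: GGC Gly / AGT Ser — nonsynonymous.
Codon 3: GTA Val / TCA Ser — nonsynonymous.
Codon 4: CTT Leu / CTT Leu — identical.
Codon 5: GGG Gly / AAG Lys — nonsynonymous.
Synonymous differences: 0.

0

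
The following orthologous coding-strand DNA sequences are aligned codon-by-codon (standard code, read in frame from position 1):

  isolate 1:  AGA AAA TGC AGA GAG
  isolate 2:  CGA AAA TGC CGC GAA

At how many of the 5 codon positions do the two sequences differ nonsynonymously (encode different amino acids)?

Codon 1: AGA Arg / CGA Arg — synonymous.
Codon 2: AAA Lys / AAA Lys — identical.
Codon 3: TGC Cys / TGC Cys — identical.
Codon 4: AGA Arg / CGC Arg — synonymous.
Codon 5: GAG Glu / GAA Glu — synonymous.
Nonsynonymous differences: 0.

0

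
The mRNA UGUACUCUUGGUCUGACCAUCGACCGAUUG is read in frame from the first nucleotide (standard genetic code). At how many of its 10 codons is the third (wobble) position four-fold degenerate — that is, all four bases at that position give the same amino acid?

6

Codon 1 UGU (Cys): third position 2-fold.
Codon 2 ACU (Thr): third position 4-fold.
Codon 3 CUU (Leu): third position 4-fold.
Codon 4 GGU (Gly): third position 4-fold.
Codon 5 CUG (Leu): third position 4-fold.
Codon 6 ACC (Thr): third position 4-fold.
Codon 7 AUC (Ile): third position 3-fold.
Codon 8 GAC (Asp): third position 2-fold.
Codon 9 CGA (Arg): third position 4-fold.
Codon 10 UUG (Leu): third position 2-fold.
Four-fold degenerate third positions: 6.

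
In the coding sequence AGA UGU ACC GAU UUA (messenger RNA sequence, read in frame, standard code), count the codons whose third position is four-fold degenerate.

Codon 1 AGA (Arg): third position 2-fold.
Codon 2 UGU (Cys): third position 2-fold.
Codon 3 ACC (Thr): third position 4-fold.
Codon 4 GAU (Asp): third position 2-fold.
Codon 5 UUA (Leu): third position 2-fold.
Four-fold degenerate third positions: 1.

1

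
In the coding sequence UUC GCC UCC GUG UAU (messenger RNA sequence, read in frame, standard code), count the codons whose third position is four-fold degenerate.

3

Codon 1 UUC (Phe): third position 2-fold.
Codon 2 GCC (Ala): third position 4-fold.
Codon 3 UCC (Ser): third position 4-fold.
Codon 4 GUG (Val): third position 4-fold.
Codon 5 UAU (Tyr): third position 2-fold.
Four-fold degenerate third positions: 3.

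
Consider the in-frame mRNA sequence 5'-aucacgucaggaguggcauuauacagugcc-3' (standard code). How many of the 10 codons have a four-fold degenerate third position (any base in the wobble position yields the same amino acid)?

6

Codon 1 AUC (Ile): third position 3-fold.
Codon 2 ACG (Thr): third position 4-fold.
Codon 3 UCA (Ser): third position 4-fold.
Codon 4 GGA (Gly): third position 4-fold.
Codon 5 GUG (Val): third position 4-fold.
Codon 6 GCA (Ala): third position 4-fold.
Codon 7 UUA (Leu): third position 2-fold.
Codon 8 UAC (Tyr): third position 2-fold.
Codon 9 AGU (Ser): third position 2-fold.
Codon 10 GCC (Ala): third position 4-fold.
Four-fold degenerate third positions: 6.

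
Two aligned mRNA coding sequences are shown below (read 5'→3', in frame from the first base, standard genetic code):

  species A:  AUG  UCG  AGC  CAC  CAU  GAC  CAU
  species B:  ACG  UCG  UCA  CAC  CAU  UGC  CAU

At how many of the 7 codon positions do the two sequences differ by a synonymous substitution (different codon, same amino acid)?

Codon 1: AUG Met / ACG Thr — nonsynonymous.
Codon 2: UCG Ser / UCG Ser — identical.
Codon 3: AGC Ser / UCA Ser — synonymous.
Codon 4: CAC His / CAC His — identical.
Codon 5: CAU His / CAU His — identical.
Codon 6: GAC Asp / UGC Cys — nonsynonymous.
Codon 7: CAU His / CAU His — identical.
Synonymous differences: 1.

1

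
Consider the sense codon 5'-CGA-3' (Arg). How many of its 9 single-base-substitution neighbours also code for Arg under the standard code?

4

Position 1: AGA → 1 synonymous.
Position 2: none → 0 synonymous.
Position 3: CGU, CGC, CGG → 3 synonymous.
Total: 1 + 0 + 3 = 4.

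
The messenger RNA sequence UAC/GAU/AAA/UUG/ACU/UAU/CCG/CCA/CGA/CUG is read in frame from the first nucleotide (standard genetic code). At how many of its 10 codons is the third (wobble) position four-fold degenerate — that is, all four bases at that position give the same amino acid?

Codon 1 UAC (Tyr): third position 2-fold.
Codon 2 GAU (Asp): third position 2-fold.
Codon 3 AAA (Lys): third position 2-fold.
Codon 4 UUG (Leu): third position 2-fold.
Codon 5 ACU (Thr): third position 4-fold.
Codon 6 UAU (Tyr): third position 2-fold.
Codon 7 CCG (Pro): third position 4-fold.
Codon 8 CCA (Pro): third position 4-fold.
Codon 9 CGA (Arg): third position 4-fold.
Codon 10 CUG (Leu): third position 4-fold.
Four-fold degenerate third positions: 5.

5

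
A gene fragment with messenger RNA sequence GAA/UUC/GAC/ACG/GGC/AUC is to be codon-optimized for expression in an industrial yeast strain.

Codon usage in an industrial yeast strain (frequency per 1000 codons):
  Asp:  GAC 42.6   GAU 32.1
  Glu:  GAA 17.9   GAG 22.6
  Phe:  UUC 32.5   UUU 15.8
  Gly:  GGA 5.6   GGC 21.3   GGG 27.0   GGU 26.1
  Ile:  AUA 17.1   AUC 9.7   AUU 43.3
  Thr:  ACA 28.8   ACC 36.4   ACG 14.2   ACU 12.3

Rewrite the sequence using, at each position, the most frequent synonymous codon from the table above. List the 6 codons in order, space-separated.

GAG UUC GAC ACC GGG AUU

Codon 1 (Glu): best is GAG at 22.6.
Codon 2 (Phe): best is UUC at 32.5.
Codon 3 (Asp): best is GAC at 42.6.
Codon 4 (Thr): best is ACC at 36.4.
Codon 5 (Gly): best is GGG at 27.0.
Codon 6 (Ile): best is AUU at 43.3.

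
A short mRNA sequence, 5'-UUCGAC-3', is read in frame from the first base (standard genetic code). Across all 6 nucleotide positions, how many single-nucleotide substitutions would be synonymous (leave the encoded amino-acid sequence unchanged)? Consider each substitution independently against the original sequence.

Codon 1 (UUC, Phe): 1 synonymous substitution.
Codon 2 (GAC, Asp): 1 synonymous substitution.
Total: 1 + 1 = 2.

2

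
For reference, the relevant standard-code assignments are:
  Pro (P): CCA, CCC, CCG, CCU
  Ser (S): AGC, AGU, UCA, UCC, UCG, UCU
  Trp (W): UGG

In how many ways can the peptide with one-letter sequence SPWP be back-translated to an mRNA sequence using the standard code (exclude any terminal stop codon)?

Ser: 6 codons.
Pro: 4 codons.
Trp: 1 codon.
Pro: 4 codons.
6 × 4 × 1 × 4 = 96.

96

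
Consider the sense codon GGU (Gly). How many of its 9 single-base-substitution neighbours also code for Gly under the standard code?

3

Position 1: none → 0 synonymous.
Position 2: none → 0 synonymous.
Position 3: GGC, GGA, GGG → 3 synonymous.
Total: 0 + 0 + 3 = 3.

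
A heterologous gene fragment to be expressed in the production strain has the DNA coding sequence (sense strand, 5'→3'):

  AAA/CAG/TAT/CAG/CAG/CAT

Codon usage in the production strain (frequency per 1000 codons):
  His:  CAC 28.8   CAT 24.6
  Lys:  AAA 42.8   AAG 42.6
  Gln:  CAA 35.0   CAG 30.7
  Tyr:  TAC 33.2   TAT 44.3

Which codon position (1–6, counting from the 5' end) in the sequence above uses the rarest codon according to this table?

Codon 1 AAA (Lys): 42.8 per 1000.
Codon 2 CAG (Gln): 30.7 per 1000.
Codon 3 TAT (Tyr): 44.3 per 1000.
Codon 4 CAG (Gln): 30.7 per 1000.
Codon 5 CAG (Gln): 30.7 per 1000.
Codon 6 CAT (His): 24.6 per 1000.
Lowest frequency is 24.6 at codon 6.

6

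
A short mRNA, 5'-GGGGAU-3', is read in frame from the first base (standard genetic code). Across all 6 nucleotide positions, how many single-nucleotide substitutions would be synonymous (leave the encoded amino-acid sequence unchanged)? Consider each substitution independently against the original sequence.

4

Codon 1 (GGG, Gly): 3 synonymous substitutions.
Codon 2 (GAU, Asp): 1 synonymous substitution.
Total: 3 + 1 = 4.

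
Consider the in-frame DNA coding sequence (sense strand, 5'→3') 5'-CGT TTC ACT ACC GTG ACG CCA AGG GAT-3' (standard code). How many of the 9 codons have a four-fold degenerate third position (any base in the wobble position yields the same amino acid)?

Codon 1 CGT (Arg): third position 4-fold.
Codon 2 TTC (Phe): third position 2-fold.
Codon 3 ACT (Thr): third position 4-fold.
Codon 4 ACC (Thr): third position 4-fold.
Codon 5 GTG (Val): third position 4-fold.
Codon 6 ACG (Thr): third position 4-fold.
Codon 7 CCA (Pro): third position 4-fold.
Codon 8 AGG (Arg): third position 2-fold.
Codon 9 GAT (Asp): third position 2-fold.
Four-fold degenerate third positions: 6.

6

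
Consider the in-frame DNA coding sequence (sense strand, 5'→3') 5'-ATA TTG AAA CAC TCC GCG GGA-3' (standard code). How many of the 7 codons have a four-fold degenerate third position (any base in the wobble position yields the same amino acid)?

3

Codon 1 ATA (Ile): third position 3-fold.
Codon 2 TTG (Leu): third position 2-fold.
Codon 3 AAA (Lys): third position 2-fold.
Codon 4 CAC (His): third position 2-fold.
Codon 5 TCC (Ser): third position 4-fold.
Codon 6 GCG (Ala): third position 4-fold.
Codon 7 GGA (Gly): third position 4-fold.
Four-fold degenerate third positions: 3.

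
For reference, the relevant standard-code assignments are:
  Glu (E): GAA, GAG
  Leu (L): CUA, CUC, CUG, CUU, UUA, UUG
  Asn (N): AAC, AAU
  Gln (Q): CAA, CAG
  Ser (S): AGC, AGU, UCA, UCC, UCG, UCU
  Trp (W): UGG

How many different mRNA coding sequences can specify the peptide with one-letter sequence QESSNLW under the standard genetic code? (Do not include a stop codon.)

1728

Gln: 2 codons.
Glu: 2 codons.
Ser: 6 codons.
Ser: 6 codons.
Asn: 2 codons.
Leu: 6 codons.
Trp: 1 codon.
2 × 2 × 6 × 6 × 2 × 6 × 1 = 1728.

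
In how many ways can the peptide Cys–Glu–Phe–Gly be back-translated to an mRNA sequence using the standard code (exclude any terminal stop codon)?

32

Cys: 2 codons.
Glu: 2 codons.
Phe: 2 codons.
Gly: 4 codons.
2 × 2 × 2 × 4 = 32.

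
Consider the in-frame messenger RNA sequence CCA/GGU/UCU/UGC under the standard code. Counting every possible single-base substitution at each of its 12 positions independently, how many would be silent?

Codon 1 (CCA, Pro): 3 synonymous substitutions.
Codon 2 (GGU, Gly): 3 synonymous substitutions.
Codon 3 (UCU, Ser): 3 synonymous substitutions.
Codon 4 (UGC, Cys): 1 synonymous substitution.
Total: 3 + 3 + 3 + 1 = 10.

10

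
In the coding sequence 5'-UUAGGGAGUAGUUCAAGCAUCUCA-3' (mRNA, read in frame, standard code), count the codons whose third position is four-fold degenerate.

3

Codon 1 UUA (Leu): third position 2-fold.
Codon 2 GGG (Gly): third position 4-fold.
Codon 3 AGU (Ser): third position 2-fold.
Codon 4 AGU (Ser): third position 2-fold.
Codon 5 UCA (Ser): third position 4-fold.
Codon 6 AGC (Ser): third position 2-fold.
Codon 7 AUC (Ile): third position 3-fold.
Codon 8 UCA (Ser): third position 4-fold.
Four-fold degenerate third positions: 3.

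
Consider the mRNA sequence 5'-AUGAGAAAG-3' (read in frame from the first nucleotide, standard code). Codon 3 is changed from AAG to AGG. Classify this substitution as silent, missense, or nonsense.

Position 8 falls in codon 3: AAG → Lys.
After the substitution the codon is AGG → Arg.
Lys ≠ Arg, so this is a missense mutation.

missense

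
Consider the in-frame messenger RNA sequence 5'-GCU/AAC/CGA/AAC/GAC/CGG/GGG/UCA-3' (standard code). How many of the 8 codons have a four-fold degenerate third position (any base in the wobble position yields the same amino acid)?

5

Codon 1 GCU (Ala): third position 4-fold.
Codon 2 AAC (Asn): third position 2-fold.
Codon 3 CGA (Arg): third position 4-fold.
Codon 4 AAC (Asn): third position 2-fold.
Codon 5 GAC (Asp): third position 2-fold.
Codon 6 CGG (Arg): third position 4-fold.
Codon 7 GGG (Gly): third position 4-fold.
Codon 8 UCA (Ser): third position 4-fold.
Four-fold degenerate third positions: 5.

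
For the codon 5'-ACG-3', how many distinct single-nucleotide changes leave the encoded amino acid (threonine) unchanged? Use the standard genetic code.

3

Position 1: none → 0 synonymous.
Position 2: none → 0 synonymous.
Position 3: ACT, ACC, ACA → 3 synonymous.
Total: 0 + 0 + 3 = 3.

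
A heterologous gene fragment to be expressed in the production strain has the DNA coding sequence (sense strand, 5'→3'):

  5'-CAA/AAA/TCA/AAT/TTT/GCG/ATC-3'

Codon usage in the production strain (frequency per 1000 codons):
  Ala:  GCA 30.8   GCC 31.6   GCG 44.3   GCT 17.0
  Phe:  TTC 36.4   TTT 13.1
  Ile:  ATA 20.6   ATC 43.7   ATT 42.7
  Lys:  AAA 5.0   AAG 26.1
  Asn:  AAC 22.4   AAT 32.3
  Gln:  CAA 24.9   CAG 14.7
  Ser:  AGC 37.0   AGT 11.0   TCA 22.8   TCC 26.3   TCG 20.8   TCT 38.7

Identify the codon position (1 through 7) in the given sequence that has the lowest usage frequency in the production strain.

Codon 1 CAA (Gln): 24.9 per 1000.
Codon 2 AAA (Lys): 5.0 per 1000.
Codon 3 TCA (Ser): 22.8 per 1000.
Codon 4 AAT (Asn): 32.3 per 1000.
Codon 5 TTT (Phe): 13.1 per 1000.
Codon 6 GCG (Ala): 44.3 per 1000.
Codon 7 ATC (Ile): 43.7 per 1000.
Lowest frequency is 5.0 at codon 2.

2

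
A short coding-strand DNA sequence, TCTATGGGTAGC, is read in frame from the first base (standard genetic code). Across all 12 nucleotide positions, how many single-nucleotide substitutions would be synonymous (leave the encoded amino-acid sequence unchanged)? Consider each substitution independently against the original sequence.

Codon 1 (TCT, Ser): 3 synonymous substitutions.
Codon 2 (ATG, Met): 0 synonymous substitutions.
Codon 3 (GGT, Gly): 3 synonymous substitutions.
Codon 4 (AGC, Ser): 1 synonymous substitution.
Total: 3 + 0 + 3 + 1 = 7.

7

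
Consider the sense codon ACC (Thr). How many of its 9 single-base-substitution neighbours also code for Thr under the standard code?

Position 1: none → 0 synonymous.
Position 2: none → 0 synonymous.
Position 3: ACT, ACA, ACG → 3 synonymous.
Total: 0 + 0 + 3 = 3.

3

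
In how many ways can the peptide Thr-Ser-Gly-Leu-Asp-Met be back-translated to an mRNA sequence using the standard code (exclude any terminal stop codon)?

1152

Thr: 4 codons.
Ser: 6 codons.
Gly: 4 codons.
Leu: 6 codons.
Asp: 2 codons.
Met: 1 codon.
4 × 6 × 4 × 6 × 2 × 1 = 1152.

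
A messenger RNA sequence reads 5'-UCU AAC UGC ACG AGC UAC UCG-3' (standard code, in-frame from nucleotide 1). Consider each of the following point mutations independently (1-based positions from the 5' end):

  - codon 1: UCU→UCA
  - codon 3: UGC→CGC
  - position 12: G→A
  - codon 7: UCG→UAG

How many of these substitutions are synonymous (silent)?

2

Codon 1: UCU (Ser) → UCA (Ser) — synonymous.
Codon 3: UGC (Cys) → CGC (Arg) — missense.
Codon 4: ACG (Thr) → ACA (Thr) — synonymous.
Codon 7: UCG (Ser) → UAG (Stop) — nonsense.
Synonymous: 2 of 4.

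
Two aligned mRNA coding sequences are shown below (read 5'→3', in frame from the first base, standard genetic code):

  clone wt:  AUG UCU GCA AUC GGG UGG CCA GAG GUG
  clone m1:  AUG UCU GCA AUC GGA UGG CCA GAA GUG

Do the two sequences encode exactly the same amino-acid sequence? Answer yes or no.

Codon 1: AUG Met / AUG Met — identical.
Codon 2: UCU Ser / UCU Ser — identical.
Codon 3: GCA Ala / GCA Ala — identical.
Codon 4: AUC Ile / AUC Ile — identical.
Codon 5: GGG Gly / GGA Gly — synonymous.
Codon 6: UGG Trp / UGG Trp — identical.
Codon 7: CCA Pro / CCA Pro — identical.
Codon 8: GAG Glu / GAA Glu — synonymous.
Codon 9: GUG Val / GUG Val — identical.
Nonsynonymous differences: 0 → same protein.

yes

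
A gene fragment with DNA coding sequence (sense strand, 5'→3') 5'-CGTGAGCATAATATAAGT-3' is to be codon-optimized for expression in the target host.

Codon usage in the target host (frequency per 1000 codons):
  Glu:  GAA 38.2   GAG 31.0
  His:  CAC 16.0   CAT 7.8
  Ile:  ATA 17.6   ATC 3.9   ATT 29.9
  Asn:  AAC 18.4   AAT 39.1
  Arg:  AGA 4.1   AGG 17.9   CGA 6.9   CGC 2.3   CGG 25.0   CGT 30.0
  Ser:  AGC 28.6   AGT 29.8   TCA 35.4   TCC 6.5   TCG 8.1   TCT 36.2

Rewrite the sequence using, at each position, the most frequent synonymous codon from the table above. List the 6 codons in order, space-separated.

CGT GAA CAC AAT ATT TCT

Codon 1 (Arg): best is CGT at 30.0.
Codon 2 (Glu): best is GAA at 38.2.
Codon 3 (His): best is CAC at 16.0.
Codon 4 (Asn): best is AAT at 39.1.
Codon 5 (Ile): best is ATT at 29.9.
Codon 6 (Ser): best is TCT at 36.2.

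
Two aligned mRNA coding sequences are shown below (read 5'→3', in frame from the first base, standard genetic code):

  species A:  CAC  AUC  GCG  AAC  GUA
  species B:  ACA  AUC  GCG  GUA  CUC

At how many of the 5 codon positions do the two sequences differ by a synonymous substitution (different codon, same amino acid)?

0

Codon 1: CAC His / ACA Thr — nonsynonymous.
Codon 2: AUC Ile / AUC Ile — identical.
Codon 3: GCG Ala / GCG Ala — identical.
Codon 4: AAC Asn / GUA Val — nonsynonymous.
Codon 5: GUA Val / CUC Leu — nonsynonymous.
Synonymous differences: 0.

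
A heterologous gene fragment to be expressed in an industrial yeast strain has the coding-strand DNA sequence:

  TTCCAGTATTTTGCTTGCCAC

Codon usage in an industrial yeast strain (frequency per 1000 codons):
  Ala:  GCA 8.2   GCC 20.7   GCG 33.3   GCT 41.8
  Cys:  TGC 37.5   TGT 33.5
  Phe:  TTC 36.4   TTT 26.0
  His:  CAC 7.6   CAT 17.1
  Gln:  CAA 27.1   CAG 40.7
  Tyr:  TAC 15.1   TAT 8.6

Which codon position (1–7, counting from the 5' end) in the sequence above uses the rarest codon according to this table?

7

Codon 1 TTC (Phe): 36.4 per 1000.
Codon 2 CAG (Gln): 40.7 per 1000.
Codon 3 TAT (Tyr): 8.6 per 1000.
Codon 4 TTT (Phe): 26.0 per 1000.
Codon 5 GCT (Ala): 41.8 per 1000.
Codon 6 TGC (Cys): 37.5 per 1000.
Codon 7 CAC (His): 7.6 per 1000.
Lowest frequency is 7.6 at codon 7.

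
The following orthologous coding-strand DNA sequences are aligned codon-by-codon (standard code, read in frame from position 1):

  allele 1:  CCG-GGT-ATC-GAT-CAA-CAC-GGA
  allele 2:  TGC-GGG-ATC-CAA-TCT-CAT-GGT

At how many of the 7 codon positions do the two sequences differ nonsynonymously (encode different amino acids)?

3

Codon 1: CCG Pro / TGC Cys — nonsynonymous.
Codon 2: GGT Gly / GGG Gly — synonymous.
Codon 3: ATC Ile / ATC Ile — identical.
Codon 4: GAT Asp / CAA Gln — nonsynonymous.
Codon 5: CAA Gln / TCT Ser — nonsynonymous.
Codon 6: CAC His / CAT His — synonymous.
Codon 7: GGA Gly / GGT Gly — synonymous.
Nonsynonymous differences: 3.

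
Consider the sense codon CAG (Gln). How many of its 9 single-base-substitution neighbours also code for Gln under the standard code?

Position 1: none → 0 synonymous.
Position 2: none → 0 synonymous.
Position 3: CAA → 1 synonymous.
Total: 0 + 0 + 1 = 1.

1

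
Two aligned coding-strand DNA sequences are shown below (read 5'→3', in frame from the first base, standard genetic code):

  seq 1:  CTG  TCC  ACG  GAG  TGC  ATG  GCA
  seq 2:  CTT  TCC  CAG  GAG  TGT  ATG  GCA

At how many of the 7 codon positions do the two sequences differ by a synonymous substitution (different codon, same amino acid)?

2

Codon 1: CTG Leu / CTT Leu — synonymous.
Codon 2: TCC Ser / TCC Ser — identical.
Codon 3: ACG Thr / CAG Gln — nonsynonymous.
Codon 4: GAG Glu / GAG Glu — identical.
Codon 5: TGC Cys / TGT Cys — synonymous.
Codon 6: ATG Met / ATG Met — identical.
Codon 7: GCA Ala / GCA Ala — identical.
Synonymous differences: 2.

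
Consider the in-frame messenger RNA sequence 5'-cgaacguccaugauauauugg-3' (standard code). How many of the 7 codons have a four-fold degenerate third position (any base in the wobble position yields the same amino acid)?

3

Codon 1 CGA (Arg): third position 4-fold.
Codon 2 ACG (Thr): third position 4-fold.
Codon 3 UCC (Ser): third position 4-fold.
Codon 4 AUG (Met): third position 1-fold.
Codon 5 AUA (Ile): third position 3-fold.
Codon 6 UAU (Tyr): third position 2-fold.
Codon 7 UGG (Trp): third position 1-fold.
Four-fold degenerate third positions: 3.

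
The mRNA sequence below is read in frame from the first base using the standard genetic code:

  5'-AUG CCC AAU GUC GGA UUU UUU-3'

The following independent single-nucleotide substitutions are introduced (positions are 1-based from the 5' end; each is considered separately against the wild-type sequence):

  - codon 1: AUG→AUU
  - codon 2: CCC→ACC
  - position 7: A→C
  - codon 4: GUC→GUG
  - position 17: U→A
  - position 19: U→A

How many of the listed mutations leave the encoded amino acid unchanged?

1

Codon 1: AUG (Met) → AUU (Ile) — missense.
Codon 2: CCC (Pro) → ACC (Thr) — missense.
Codon 3: AAU (Asn) → CAU (His) — missense.
Codon 4: GUC (Val) → GUG (Val) — synonymous.
Codon 6: UUU (Phe) → UAU (Tyr) — missense.
Codon 7: UUU (Phe) → AUU (Ile) — missense.
Synonymous: 1 of 6.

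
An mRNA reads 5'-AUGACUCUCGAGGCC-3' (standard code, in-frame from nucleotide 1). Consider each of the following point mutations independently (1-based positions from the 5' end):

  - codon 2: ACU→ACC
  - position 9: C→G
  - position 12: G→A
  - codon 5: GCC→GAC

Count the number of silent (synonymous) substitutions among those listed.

3

Codon 2: ACU (Thr) → ACC (Thr) — synonymous.
Codon 3: CUC (Leu) → CUG (Leu) — synonymous.
Codon 4: GAG (Glu) → GAA (Glu) — synonymous.
Codon 5: GCC (Ala) → GAC (Asp) — missense.
Synonymous: 3 of 4.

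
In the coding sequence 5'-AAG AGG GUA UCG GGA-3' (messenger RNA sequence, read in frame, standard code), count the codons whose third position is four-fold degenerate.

3

Codon 1 AAG (Lys): third position 2-fold.
Codon 2 AGG (Arg): third position 2-fold.
Codon 3 GUA (Val): third position 4-fold.
Codon 4 UCG (Ser): third position 4-fold.
Codon 5 GGA (Gly): third position 4-fold.
Four-fold degenerate third positions: 3.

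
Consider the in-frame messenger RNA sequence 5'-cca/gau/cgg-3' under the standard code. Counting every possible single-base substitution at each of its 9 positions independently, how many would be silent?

8

Codon 1 (CCA, Pro): 3 synonymous substitutions.
Codon 2 (GAU, Asp): 1 synonymous substitution.
Codon 3 (CGG, Arg): 4 synonymous substitutions.
Total: 3 + 1 + 4 = 8.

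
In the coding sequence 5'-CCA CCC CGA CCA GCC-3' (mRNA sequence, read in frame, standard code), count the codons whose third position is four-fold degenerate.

5

Codon 1 CCA (Pro): third position 4-fold.
Codon 2 CCC (Pro): third position 4-fold.
Codon 3 CGA (Arg): third position 4-fold.
Codon 4 CCA (Pro): third position 4-fold.
Codon 5 GCC (Ala): third position 4-fold.
Four-fold degenerate third positions: 5.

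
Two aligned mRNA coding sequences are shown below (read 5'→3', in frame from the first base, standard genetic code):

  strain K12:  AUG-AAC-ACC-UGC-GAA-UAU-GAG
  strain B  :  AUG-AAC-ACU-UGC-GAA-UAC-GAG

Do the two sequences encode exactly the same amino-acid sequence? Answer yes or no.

yes

Codon 1: AUG Met / AUG Met — identical.
Codon 2: AAC Asn / AAC Asn — identical.
Codon 3: ACC Thr / ACU Thr — synonymous.
Codon 4: UGC Cys / UGC Cys — identical.
Codon 5: GAA Glu / GAA Glu — identical.
Codon 6: UAU Tyr / UAC Tyr — synonymous.
Codon 7: GAG Glu / GAG Glu — identical.
Nonsynonymous differences: 0 → same protein.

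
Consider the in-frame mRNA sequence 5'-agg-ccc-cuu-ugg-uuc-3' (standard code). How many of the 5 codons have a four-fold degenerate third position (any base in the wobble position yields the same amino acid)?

2

Codon 1 AGG (Arg): third position 2-fold.
Codon 2 CCC (Pro): third position 4-fold.
Codon 3 CUU (Leu): third position 4-fold.
Codon 4 UGG (Trp): third position 1-fold.
Codon 5 UUC (Phe): third position 2-fold.
Four-fold degenerate third positions: 2.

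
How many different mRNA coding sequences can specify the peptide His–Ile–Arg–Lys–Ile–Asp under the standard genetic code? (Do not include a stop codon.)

432

His: 2 codons.
Ile: 3 codons.
Arg: 6 codons.
Lys: 2 codons.
Ile: 3 codons.
Asp: 2 codons.
2 × 3 × 6 × 2 × 3 × 2 = 432.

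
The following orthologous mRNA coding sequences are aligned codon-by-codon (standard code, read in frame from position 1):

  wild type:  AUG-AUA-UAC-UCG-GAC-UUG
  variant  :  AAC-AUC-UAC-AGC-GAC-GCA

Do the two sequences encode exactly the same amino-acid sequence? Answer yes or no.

no

Codon 1: AUG Met / AAC Asn — nonsynonymous.
Codon 2: AUA Ile / AUC Ile — synonymous.
Codon 3: UAC Tyr / UAC Tyr — identical.
Codon 4: UCG Ser / AGC Ser — synonymous.
Codon 5: GAC Asp / GAC Asp — identical.
Codon 6: UUG Leu / GCA Ala — nonsynonymous.
Nonsynonymous differences: 2 → different protein.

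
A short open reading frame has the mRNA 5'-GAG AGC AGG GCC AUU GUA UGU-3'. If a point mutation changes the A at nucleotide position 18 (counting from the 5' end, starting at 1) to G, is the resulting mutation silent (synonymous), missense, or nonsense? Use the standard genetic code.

silent

Position 18 falls in codon 6: GUA → Val.
After the substitution the codon is GUG → Val.
Both encode Val, so the change is synonymous.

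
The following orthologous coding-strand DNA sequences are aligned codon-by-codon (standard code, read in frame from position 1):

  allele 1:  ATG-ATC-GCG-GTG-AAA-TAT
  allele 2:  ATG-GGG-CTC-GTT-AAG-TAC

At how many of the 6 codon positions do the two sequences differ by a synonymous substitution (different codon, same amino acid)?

3

Codon 1: ATG Met / ATG Met — identical.
Codon 2: ATC Ile / GGG Gly — nonsynonymous.
Codon 3: GCG Ala / CTC Leu — nonsynonymous.
Codon 4: GTG Val / GTT Val — synonymous.
Codon 5: AAA Lys / AAG Lys — synonymous.
Codon 6: TAT Tyr / TAC Tyr — synonymous.
Synonymous differences: 3.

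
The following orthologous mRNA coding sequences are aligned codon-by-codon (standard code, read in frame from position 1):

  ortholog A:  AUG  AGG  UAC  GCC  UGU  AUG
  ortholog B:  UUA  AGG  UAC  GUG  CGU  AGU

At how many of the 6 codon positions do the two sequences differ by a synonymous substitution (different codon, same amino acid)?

Codon 1: AUG Met / UUA Leu — nonsynonymous.
Codon 2: AGG Arg / AGG Arg — identical.
Codon 3: UAC Tyr / UAC Tyr — identical.
Codon 4: GCC Ala / GUG Val — nonsynonymous.
Codon 5: UGU Cys / CGU Arg — nonsynonymous.
Codon 6: AUG Met / AGU Ser — nonsynonymous.
Synonymous differences: 0.

0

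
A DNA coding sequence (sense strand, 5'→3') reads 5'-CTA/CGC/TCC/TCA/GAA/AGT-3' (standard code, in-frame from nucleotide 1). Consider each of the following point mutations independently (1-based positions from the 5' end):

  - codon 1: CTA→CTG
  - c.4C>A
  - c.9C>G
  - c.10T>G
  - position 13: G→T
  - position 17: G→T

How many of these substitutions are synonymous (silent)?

Codon 1: CTA (Leu) → CTG (Leu) — synonymous.
Codon 2: CGC (Arg) → AGC (Ser) — missense.
Codon 3: TCC (Ser) → TCG (Ser) — synonymous.
Codon 4: TCA (Ser) → GCA (Ala) — missense.
Codon 5: GAA (Glu) → TAA (Stop) — nonsense.
Codon 6: AGT (Ser) → ATT (Ile) — missense.
Synonymous: 2 of 6.

2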